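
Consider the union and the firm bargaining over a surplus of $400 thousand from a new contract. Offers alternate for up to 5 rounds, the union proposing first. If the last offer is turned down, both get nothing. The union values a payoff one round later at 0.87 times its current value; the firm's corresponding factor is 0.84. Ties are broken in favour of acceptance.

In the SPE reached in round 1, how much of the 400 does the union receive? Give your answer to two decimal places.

324.40

Work backward from the last round.
Round 5 (the union proposes): rejection yields 0 for the firm; the union offers 0 and keeps 400.
Round 4 (the firm proposes): the union can get 400 next round, worth 0.87 × 400 = 348 now, so the firm offers 348, keeping 52.
Round 3 (the union proposes): the firm can get 52 next round, worth 0.84 × 52 = 43.68 now; the union offers that and keeps 356.32.
Round 2 (the firm proposes): the union can get 356.32 next round, worth 0.87 × 356.32 = 309.9984 now. The firm offers 309.9984 and keeps 400 − 309.9984 = 90.0016.
Round 1 (the union proposes): the firm can get 90.0016 next round, worth 0.84 × 90.0016 = 75.601344 now; the union offers that and keeps 324.398656.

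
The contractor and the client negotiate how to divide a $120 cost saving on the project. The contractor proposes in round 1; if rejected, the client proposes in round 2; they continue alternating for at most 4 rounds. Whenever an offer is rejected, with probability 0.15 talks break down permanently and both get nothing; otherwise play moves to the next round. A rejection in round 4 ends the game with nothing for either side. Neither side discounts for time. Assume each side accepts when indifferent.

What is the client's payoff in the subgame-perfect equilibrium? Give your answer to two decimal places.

Round 4 (the client proposes): rejection yields 0 for the contractor; the client offers 0 and keeps 120.
Round 3 (the contractor proposes): rejecting gives the client an expected 0.85 × 120 = 102; the contractor offers that and keeps 18.
Round 2 (the client proposes): rejecting gives the contractor an expected 0.85 × 18 = 15.3, so the client offers 15.3, keeping 104.7.
Round 1 (the contractor proposes): rejecting gives the client an expected 0.85 × 104.7 = 88.995; the contractor offers that and keeps 31.005.

89.00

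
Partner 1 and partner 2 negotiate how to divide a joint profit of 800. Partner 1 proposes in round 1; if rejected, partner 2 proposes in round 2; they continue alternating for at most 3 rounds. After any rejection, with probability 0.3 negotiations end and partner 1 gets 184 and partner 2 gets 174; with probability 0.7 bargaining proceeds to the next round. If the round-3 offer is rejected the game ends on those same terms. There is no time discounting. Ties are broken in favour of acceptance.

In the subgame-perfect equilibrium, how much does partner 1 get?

Round 3 (partner 1 proposes): partner 2 gets 174 if talks fail, so partner 1 offers 174 and keeps 626.
Round 2 (partner 2 proposes): rejecting gives partner 1 an expected 0.7 × 626 + 0.3 × 184 = 493.4, so partner 2 offers 493.4, keeping 306.6.
Round 1 (partner 1 proposes): rejecting gives partner 2 an expected 0.7 × 306.6 + 0.3 × 174 = 266.82. Partner 1 offers 266.82 and keeps 800 − 266.82 = 533.18.

533.18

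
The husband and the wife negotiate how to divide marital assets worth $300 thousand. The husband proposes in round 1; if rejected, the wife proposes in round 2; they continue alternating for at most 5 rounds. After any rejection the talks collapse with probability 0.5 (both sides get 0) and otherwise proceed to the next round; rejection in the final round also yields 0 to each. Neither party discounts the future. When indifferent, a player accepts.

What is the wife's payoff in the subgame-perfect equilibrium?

Round 5 (the husband proposes): rejection yields 0 for the wife; the husband offers 0 and keeps 300.
Round 4 (the wife proposes): rejecting gives the husband an expected 0.5 × 300 = 150, so the wife offers 150, keeping 150.
Round 3 (the husband proposes): rejecting gives the wife an expected 0.5 × 150 = 75. The husband offers 75 and keeps 300 − 75 = 225.
Round 2 (the wife proposes): rejecting gives the husband an expected 0.5 × 225 = 112.5. The wife offers 112.5 and keeps 300 − 112.5 = 187.5.
Round 1 (the husband proposes): rejecting gives the wife an expected 0.5 × 187.5 = 93.75; the husband offers that and keeps 206.25.

93.75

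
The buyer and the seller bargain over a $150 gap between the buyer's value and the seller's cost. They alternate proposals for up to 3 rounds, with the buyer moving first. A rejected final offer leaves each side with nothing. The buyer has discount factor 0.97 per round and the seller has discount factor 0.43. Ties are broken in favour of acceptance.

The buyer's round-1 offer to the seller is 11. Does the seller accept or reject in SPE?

Work out the seller's continuation value if the offer is rejected.
Round 3 (the buyer proposes): the seller will accept anything ≥ 0, so the buyer offers 0 and keeps 150.
Round 2 (the seller proposes): the buyer can get 150 next round, worth 0.97 × 150 = 145.5 now, so the seller offers 145.5, keeping 4.5.
So by rejecting in round 1, the seller gets 4.5 next round, worth 0.43 × 4.5 = 1.935 now.
Offer 11 ≥ 1.935, so the seller accepts.

Accept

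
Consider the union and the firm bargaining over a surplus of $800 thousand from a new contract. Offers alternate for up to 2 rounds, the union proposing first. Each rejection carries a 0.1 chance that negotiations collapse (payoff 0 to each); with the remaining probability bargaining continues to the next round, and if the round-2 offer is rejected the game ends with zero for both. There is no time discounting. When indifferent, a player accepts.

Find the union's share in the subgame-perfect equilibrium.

80

Round 2 (the firm proposes): rejection yields 0 for the union; the firm offers 0 and keeps 800.
Round 1 (the union proposes): rejecting gives the firm an expected 0.9 × 800 = 720, so the union offers 720, keeping 80.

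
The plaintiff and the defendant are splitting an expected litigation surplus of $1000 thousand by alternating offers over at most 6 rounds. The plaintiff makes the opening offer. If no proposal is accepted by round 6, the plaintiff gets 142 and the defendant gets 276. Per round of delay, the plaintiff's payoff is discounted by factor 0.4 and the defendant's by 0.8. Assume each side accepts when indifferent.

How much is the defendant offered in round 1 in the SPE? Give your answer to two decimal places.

Solve by backward induction from round 6.
Round 6 (the defendant proposes): the plaintiff gets 142 if talks fail, so the defendant offers 142 and keeps 858.
Round 5 (the plaintiff proposes): the defendant can get 858 next round, worth 0.8 × 858 = 686.4 now. The plaintiff offers 686.4 and keeps 1000 − 686.4 = 313.6.
Round 4 (the defendant proposes): the plaintiff can get 313.6 next round, worth 0.4 × 313.6 = 125.44 now, so the defendant offers 125.44, keeping 874.56.
Round 3 (the plaintiff proposes): the defendant can get 874.56 next round, worth 0.8 × 874.56 = 699.648 now; the plaintiff offers that and keeps 300.352.
Round 2 (the defendant proposes): the plaintiff can get 300.352 next round, worth 0.4 × 300.352 = 120.1408 now, so the defendant offers 120.1408, keeping 879.8592.
Round 1 (the plaintiff proposes): the defendant can get 879.8592 next round, worth 0.8 × 879.8592 = 703.88736 now. The plaintiff offers 703.88736 and keeps 1000 − 703.88736 = 296.11264.

703.89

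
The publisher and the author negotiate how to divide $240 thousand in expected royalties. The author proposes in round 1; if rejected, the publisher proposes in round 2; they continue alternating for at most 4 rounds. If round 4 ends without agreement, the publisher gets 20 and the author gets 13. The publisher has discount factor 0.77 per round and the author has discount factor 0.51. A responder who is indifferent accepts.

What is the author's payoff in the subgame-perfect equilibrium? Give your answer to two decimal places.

Round 4 (the publisher proposes): the author gets 13 if talks fail, so the publisher offers 13 and keeps 227.
Round 3 (the author proposes): the publisher can get 227 next round, worth 0.77 × 227 = 174.79 now, so the author offers 174.79, keeping 65.21.
Round 2 (the publisher proposes): the author can get 65.21 next round, worth 0.51 × 65.21 = 33.2571 now, so the publisher offers 33.2571, keeping 206.7429.
Round 1 (the author proposes): the publisher can get 206.7429 next round, worth 0.77 × 206.7429 = 159.192033 now. The author offers 159.192033 and keeps 240 − 159.192033 = 80.807967.

80.81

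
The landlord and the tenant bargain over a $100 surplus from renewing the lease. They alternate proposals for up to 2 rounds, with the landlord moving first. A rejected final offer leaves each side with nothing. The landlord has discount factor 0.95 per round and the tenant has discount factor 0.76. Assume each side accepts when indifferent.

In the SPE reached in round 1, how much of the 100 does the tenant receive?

76

Round 2 (the tenant proposes): rejection yields 0 for the landlord; the tenant offers 0 and keeps 100.
Round 1 (the landlord proposes): the tenant can get 100 next round, worth 0.76 × 100 = 76 now. The landlord offers 76 and keeps 100 − 76 = 24.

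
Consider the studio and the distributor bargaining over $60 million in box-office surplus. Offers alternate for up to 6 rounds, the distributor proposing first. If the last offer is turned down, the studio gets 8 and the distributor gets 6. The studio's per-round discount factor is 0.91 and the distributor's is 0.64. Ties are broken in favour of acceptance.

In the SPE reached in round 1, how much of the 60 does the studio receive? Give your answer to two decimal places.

Round 6 (the studio proposes): the distributor gets 6 if talks fail, so the studio offers 6 and keeps 54.
Round 5 (the distributor proposes): the studio can get 54 next round, worth 0.91 × 54 = 49.14 now, so the distributor offers 49.14, keeping 10.86.
Round 4 (the studio proposes): the distributor can get 10.86 next round, worth 0.64 × 10.86 = 6.9504 now. The studio offers 6.9504 and keeps 60 − 6.9504 = 53.0496.
Round 3 (the distributor proposes): the studio can get 53.0496 next round, worth 0.91 × 53.0496 = 48.275136 now; the distributor offers that and keeps 11.724864.
Round 2 (the studio proposes): the distributor can get 11.724864 next round, worth 0.64 × 11.724864 = 7.50391296 now; the studio offers that and keeps 52.49608704.
Round 1 (the distributor proposes): the studio can get 52.49608704 next round, worth 0.91 × 52.49608704 = 47.7714392064 now. The distributor offers 47.7714392064 and keeps 60 − 47.7714392064 = 12.2285607936.

47.77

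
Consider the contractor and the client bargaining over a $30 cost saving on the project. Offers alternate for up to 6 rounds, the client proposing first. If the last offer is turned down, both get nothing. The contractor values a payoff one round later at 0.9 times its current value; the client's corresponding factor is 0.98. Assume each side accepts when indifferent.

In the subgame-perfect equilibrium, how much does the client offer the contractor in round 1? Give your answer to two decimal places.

22.02

By backward induction:
Round 6 (the contractor proposes): the client will accept anything ≥ 0, so the contractor offers 0 and keeps 30.
Round 5 (the client proposes): the contractor can get 30 next round, worth 0.9 × 30 = 27 now; the client offers that and keeps 3.
Round 4 (the contractor proposes): the client can get 3 next round, worth 0.98 × 3 = 2.94 now, so the contractor offers 2.94, keeping 27.06.
Round 3 (the client proposes): the contractor can get 27.06 next round, worth 0.9 × 27.06 = 24.354 now. The client offers 24.354 and keeps 30 − 24.354 = 5.646.
Round 2 (the contractor proposes): the client can get 5.646 next round, worth 0.98 × 5.646 = 5.53308 now. The contractor offers 5.53308 and keeps 30 − 5.53308 = 24.46692.
Round 1 (the client proposes): the contractor can get 24.46692 next round, worth 0.9 × 24.46692 = 22.020228 now; the client offers that and keeps 7.979772.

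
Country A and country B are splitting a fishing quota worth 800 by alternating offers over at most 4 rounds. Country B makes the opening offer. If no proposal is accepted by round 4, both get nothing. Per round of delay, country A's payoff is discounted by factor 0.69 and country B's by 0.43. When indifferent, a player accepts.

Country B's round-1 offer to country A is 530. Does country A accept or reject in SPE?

Round 4 (country A proposes): country B will accept anything ≥ 0, so country A offers 0 and keeps 800.
Round 3 (country B proposes): country A can get 800 next round, worth 0.69 × 800 = 552 now; country B offers that and keeps 248.
Round 2 (country A proposes): country B can get 248 next round, worth 0.43 × 248 = 106.64 now. Country A offers 106.64 and keeps 800 − 106.64 = 693.36.
So by rejecting in round 1, country A gets 693.36 next round, worth 0.69 × 693.36 = 478.4184 now.
Offer 530 ≥ 478.4184, so country A accepts.

Accept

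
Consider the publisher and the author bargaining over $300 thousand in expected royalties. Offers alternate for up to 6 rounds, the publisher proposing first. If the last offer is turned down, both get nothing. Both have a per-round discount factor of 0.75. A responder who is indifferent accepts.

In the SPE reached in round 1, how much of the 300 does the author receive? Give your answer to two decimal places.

Round 6 (the author proposes): the publisher will accept anything ≥ 0, so the author offers 0 and keeps 300.
Round 5 (the publisher proposes): the author can get 300 next round, worth 0.75 × 300 = 225 now. The publisher offers 225 and keeps 300 − 225 = 75.
Round 4 (the author proposes): the publisher can get 75 next round, worth 0.75 × 75 = 56.25 now, so the author offers 56.25, keeping 243.75.
Round 3 (the publisher proposes): the author can get 243.75 next round, worth 0.75 × 243.75 = 182.8125 now; the publisher offers that and keeps 117.1875.
Round 2 (the author proposes): the publisher can get 117.1875 next round, worth 0.75 × 117.1875 = 87.890625 now. The author offers 87.890625 and keeps 300 − 87.890625 = 212.109375.
Round 1 (the publisher proposes): the author can get 212.109375 next round, worth 0.75 × 212.109375 = 159.08203125 now. The publisher offers 159.08203125 and keeps 300 − 159.08203125 = 140.91796875.

159.08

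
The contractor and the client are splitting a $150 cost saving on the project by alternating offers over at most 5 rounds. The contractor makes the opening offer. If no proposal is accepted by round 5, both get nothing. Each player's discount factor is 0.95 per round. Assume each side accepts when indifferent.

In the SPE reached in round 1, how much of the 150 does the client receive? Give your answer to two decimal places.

Round 5 (the contractor proposes): the client will accept anything ≥ 0, so the contractor offers 0 and keeps 150.
Round 4 (the client proposes): the contractor can get 150 next round, worth 0.95 × 150 = 142.5 now; the client offers that and keeps 7.5.
Round 3 (the contractor proposes): the client can get 7.5 next round, worth 0.95 × 7.5 = 7.125 now. The contractor offers 7.125 and keeps 150 − 7.125 = 142.875.
Round 2 (the client proposes): the contractor can get 142.875 next round, worth 0.95 × 142.875 = 135.73125 now, so the client offers 135.73125, keeping 14.26875.
Round 1 (the contractor proposes): the client can get 14.26875 next round, worth 0.95 × 14.26875 = 13.5553125 now; the contractor offers that and keeps 136.4446875.

13.56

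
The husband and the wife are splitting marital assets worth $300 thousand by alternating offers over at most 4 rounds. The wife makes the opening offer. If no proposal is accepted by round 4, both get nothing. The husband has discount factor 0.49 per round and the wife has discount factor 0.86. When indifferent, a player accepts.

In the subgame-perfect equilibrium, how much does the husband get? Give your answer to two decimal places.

Round 4 (the husband proposes): rejection yields 0 for the wife; the husband offers 0 and keeps 300.
Round 3 (the wife proposes): the husband can get 300 next round, worth 0.49 × 300 = 147 now. The wife offers 147 and keeps 300 − 147 = 153.
Round 2 (the husband proposes): the wife can get 153 next round, worth 0.86 × 153 = 131.58 now, so the husband offers 131.58, keeping 168.42.
Round 1 (the wife proposes): the husband can get 168.42 next round, worth 0.49 × 168.42 = 82.5258 now, so the wife offers 82.5258, keeping 217.4742.

82.53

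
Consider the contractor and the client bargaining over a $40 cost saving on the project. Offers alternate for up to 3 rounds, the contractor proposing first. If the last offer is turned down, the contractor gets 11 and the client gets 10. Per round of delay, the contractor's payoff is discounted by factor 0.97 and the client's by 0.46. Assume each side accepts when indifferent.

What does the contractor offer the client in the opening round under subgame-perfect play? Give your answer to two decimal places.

5.01

Round 3 (the contractor proposes): the client gets 10 if talks fail, so the contractor offers 10 and keeps 30.
Round 2 (the client proposes): the contractor can get 30 next round, worth 0.97 × 30 = 29.1 now. The client offers 29.1 and keeps 40 − 29.1 = 10.9.
Round 1 (the contractor proposes): the client can get 10.9 next round, worth 0.46 × 10.9 = 5.014 now; the contractor offers that and keeps 34.986.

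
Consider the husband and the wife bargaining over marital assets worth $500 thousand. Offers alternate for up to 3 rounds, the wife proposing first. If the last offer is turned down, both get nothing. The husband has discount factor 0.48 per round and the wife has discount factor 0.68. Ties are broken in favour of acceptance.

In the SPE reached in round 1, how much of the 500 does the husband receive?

Solve by backward induction from round 3.
Round 3 (the wife proposes): rejection yields 0 for the husband; the wife offers 0 and keeps 500.
Round 2 (the husband proposes): the wife can get 500 next round, worth 0.68 × 500 = 340 now; the husband offers that and keeps 160.
Round 1 (the wife proposes): the husband can get 160 next round, worth 0.48 × 160 = 76.8 now; the wife offers that and keeps 423.2.

76.8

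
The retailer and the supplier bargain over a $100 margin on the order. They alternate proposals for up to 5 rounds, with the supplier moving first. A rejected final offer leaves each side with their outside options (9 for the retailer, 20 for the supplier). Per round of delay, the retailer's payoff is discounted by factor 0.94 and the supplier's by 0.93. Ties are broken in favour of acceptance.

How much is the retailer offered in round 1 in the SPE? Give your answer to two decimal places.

19.21

Round 5 (the supplier proposes): the retailer gets 9 if talks fail, so the supplier offers 9 and keeps 91.
Round 4 (the retailer proposes): the supplier can get 91 next round, worth 0.93 × 91 = 84.63 now; the retailer offers that and keeps 15.37.
Round 3 (the supplier proposes): the retailer can get 15.37 next round, worth 0.94 × 15.37 = 14.4478 now. The supplier offers 14.4478 and keeps 100 − 14.4478 = 85.5522.
Round 2 (the retailer proposes): the supplier can get 85.5522 next round, worth 0.93 × 85.5522 = 79.563546 now, so the retailer offers 79.563546, keeping 20.436454.
Round 1 (the supplier proposes): the retailer can get 20.436454 next round, worth 0.94 × 20.436454 = 19.21026676 now. The supplier offers 19.21026676 and keeps 100 − 19.21026676 = 80.78973324.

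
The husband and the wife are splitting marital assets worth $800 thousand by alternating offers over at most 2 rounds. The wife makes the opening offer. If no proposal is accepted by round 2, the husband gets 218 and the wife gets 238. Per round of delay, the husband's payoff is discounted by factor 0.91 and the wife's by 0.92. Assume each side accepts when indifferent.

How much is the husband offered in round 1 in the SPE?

511.42

Round 2 (the husband proposes): the wife gets 238 if talks fail, so the husband offers 238 and keeps 562.
Round 1 (the wife proposes): the husband can get 562 next round, worth 0.91 × 562 = 511.42 now, so the wife offers 511.42, keeping 288.58.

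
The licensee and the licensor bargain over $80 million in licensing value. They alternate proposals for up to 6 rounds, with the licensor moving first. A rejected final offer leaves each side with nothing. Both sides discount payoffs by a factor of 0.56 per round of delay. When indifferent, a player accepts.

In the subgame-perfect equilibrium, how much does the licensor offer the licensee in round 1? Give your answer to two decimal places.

30.30

Round 6 (the licensee proposes): rejection yields 0 for the licensor; the licensee offers 0 and keeps 80.
Round 5 (the licensor proposes): the licensee can get 80 next round, worth 0.56 × 80 = 44.8 now; the licensor offers that and keeps 35.2.
Round 4 (the licensee proposes): the licensor can get 35.2 next round, worth 0.56 × 35.2 = 19.712 now. The licensee offers 19.712 and keeps 80 − 19.712 = 60.288.
Round 3 (the licensor proposes): the licensee can get 60.288 next round, worth 0.56 × 60.288 = 33.76128 now. The licensor offers 33.76128 and keeps 80 − 33.76128 = 46.23872.
Round 2 (the licensee proposes): the licensor can get 46.23872 next round, worth 0.56 × 46.23872 = 25.8936832 now, so the licensee offers 25.8936832, keeping 54.1063168.
Round 1 (the licensor proposes): the licensee can get 54.1063168 next round, worth 0.56 × 54.1063168 = 30.299537408 now; the licensor offers that and keeps 49.700462592.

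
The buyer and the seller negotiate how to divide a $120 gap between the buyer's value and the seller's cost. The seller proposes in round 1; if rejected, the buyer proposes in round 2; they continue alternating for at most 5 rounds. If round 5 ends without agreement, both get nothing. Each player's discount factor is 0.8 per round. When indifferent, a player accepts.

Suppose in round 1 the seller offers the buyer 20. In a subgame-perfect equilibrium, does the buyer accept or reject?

Reject

Work out the buyer's continuation value if the offer is rejected.
Round 5 (the seller proposes): rejection yields 0 for the buyer; the seller offers 0 and keeps 120.
Round 4 (the buyer proposes): the seller can get 120 next round, worth 0.8 × 120 = 96 now; the buyer offers that and keeps 24.
Round 3 (the seller proposes): the buyer can get 24 next round, worth 0.8 × 24 = 19.2 now, so the seller offers 19.2, keeping 100.8.
Round 2 (the buyer proposes): the seller can get 100.8 next round, worth 0.8 × 100.8 = 80.64 now, so the buyer offers 80.64, keeping 39.36.
So by rejecting in round 1, the buyer gets 39.36 next round, worth 0.8 × 39.36 = 31.488 now.
Offer 20 < 31.488, so the buyer rejects.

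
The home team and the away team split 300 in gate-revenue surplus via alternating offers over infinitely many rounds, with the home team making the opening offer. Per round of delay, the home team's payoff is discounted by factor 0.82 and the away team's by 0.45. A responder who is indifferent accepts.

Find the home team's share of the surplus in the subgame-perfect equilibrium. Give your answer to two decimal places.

261.49

Let x be the home team's share when the home team proposes and y be the away team's share when the away team proposes.
The away team accepts iff offered ≥ 0.45·y, so x = 300 − 0.45y. Symmetrically y = 300 − 0.82x.
Substituting: x = 300 − 0.45(300 − 0.82x), giving x(1 − 0.82·0.45) = 300(1 − 0.45).
So x = 300 × 0.55 / 0.631 ≈ 261.4897, and the away team receives 300 − x ≈ 38.5103.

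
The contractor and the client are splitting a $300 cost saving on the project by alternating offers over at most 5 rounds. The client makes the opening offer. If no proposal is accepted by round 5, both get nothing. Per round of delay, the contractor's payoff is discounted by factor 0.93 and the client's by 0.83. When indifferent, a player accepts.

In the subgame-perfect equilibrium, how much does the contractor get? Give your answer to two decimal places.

84.04

Work backward from the last round.
Round 5 (the client proposes): the contractor will accept anything ≥ 0, so the client offers 0 and keeps 300.
Round 4 (the contractor proposes): the client can get 300 next round, worth 0.83 × 300 = 249 now. The contractor offers 249 and keeps 300 − 249 = 51.
Round 3 (the client proposes): the contractor can get 51 next round, worth 0.93 × 51 = 47.43 now, so the client offers 47.43, keeping 252.57.
Round 2 (the contractor proposes): the client can get 252.57 next round, worth 0.83 × 252.57 = 209.6331 now; the contractor offers that and keeps 90.3669.
Round 1 (the client proposes): the contractor can get 90.3669 next round, worth 0.93 × 90.3669 = 84.041217 now, so the client offers 84.041217, keeping 215.958783.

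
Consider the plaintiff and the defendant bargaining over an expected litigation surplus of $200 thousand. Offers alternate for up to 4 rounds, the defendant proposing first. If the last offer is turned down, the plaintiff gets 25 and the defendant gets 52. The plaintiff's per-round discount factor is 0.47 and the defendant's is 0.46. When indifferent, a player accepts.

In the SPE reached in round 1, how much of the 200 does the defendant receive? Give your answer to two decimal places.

Round 4 (the plaintiff proposes): the defendant gets 52 if talks fail, so the plaintiff offers 52 and keeps 148.
Round 3 (the defendant proposes): the plaintiff can get 148 next round, worth 0.47 × 148 = 69.56 now. The defendant offers 69.56 and keeps 200 − 69.56 = 130.44.
Round 2 (the plaintiff proposes): the defendant can get 130.44 next round, worth 0.46 × 130.44 = 60.0024 now. The plaintiff offers 60.0024 and keeps 200 − 60.0024 = 139.9976.
Round 1 (the defendant proposes): the plaintiff can get 139.9976 next round, worth 0.47 × 139.9976 = 65.798872 now, so the defendant offers 65.798872, keeping 134.201128.

134.20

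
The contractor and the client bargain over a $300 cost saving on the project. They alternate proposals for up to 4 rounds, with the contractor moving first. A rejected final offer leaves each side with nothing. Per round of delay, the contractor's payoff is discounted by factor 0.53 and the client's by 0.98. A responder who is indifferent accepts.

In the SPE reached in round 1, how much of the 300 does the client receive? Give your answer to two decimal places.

290.88

By backward induction:
Round 4 (the client proposes): the contractor will accept anything ≥ 0, so the client offers 0 and keeps 300.
Round 3 (the contractor proposes): the client can get 300 next round, worth 0.98 × 300 = 294 now. The contractor offers 294 and keeps 300 − 294 = 6.
Round 2 (the client proposes): the contractor can get 6 next round, worth 0.53 × 6 = 3.18 now, so the client offers 3.18, keeping 296.82.
Round 1 (the contractor proposes): the client can get 296.82 next round, worth 0.98 × 296.82 = 290.8836 now. The contractor offers 290.8836 and keeps 300 − 290.8836 = 9.1164.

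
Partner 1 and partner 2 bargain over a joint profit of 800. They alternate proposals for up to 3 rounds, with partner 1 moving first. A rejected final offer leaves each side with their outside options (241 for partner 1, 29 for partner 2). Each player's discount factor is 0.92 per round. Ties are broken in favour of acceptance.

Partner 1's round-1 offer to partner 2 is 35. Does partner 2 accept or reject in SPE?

Reject

Work out partner 2's continuation value if the offer is rejected.
Round 3 (partner 1 proposes): partner 2 gets 29 if talks fail, so partner 1 offers 29 and keeps 771.
Round 2 (partner 2 proposes): partner 1 can get 771 next round, worth 0.92 × 771 = 709.32 now. Partner 2 offers 709.32 and keeps 800 − 709.32 = 90.68.
So by rejecting in round 1, partner 2 gets 90.68 next round, worth 0.92 × 90.68 = 83.4256 now.
Offer 35 < 83.4256, so partner 2 rejects.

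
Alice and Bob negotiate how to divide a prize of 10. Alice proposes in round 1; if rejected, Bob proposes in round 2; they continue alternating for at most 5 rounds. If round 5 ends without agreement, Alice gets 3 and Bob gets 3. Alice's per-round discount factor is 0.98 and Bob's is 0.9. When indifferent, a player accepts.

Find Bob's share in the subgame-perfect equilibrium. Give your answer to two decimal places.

2.67

Round 5 (Alice proposes): Bob gets 3 if talks fail, so Alice offers 3 and keeps 7.
Round 4 (Bob proposes): Alice can get 7 next round, worth 0.98 × 7 = 6.86 now; Bob offers that and keeps 3.14.
Round 3 (Alice proposes): Bob can get 3.14 next round, worth 0.9 × 3.14 = 2.826 now. Alice offers 2.826 and keeps 10 − 2.826 = 7.174.
Round 2 (Bob proposes): Alice can get 7.174 next round, worth 0.98 × 7.174 = 7.03052 now; Bob offers that and keeps 2.96948.
Round 1 (Alice proposes): Bob can get 2.96948 next round, worth 0.9 × 2.96948 = 2.672532 now, so Alice offers 2.672532, keeping 7.327468.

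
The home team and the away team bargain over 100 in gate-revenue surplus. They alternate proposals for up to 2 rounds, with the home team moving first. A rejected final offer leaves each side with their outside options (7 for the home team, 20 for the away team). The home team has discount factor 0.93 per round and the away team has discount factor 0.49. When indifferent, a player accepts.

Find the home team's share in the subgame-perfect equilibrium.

Round 2 (the away team proposes): the home team gets 7 if talks fail, so the away team offers 7 and keeps 93.
Round 1 (the home team proposes): the away team can get 93 next round, worth 0.49 × 93 = 45.57 now, so the home team offers 45.57, keeping 54.43.

54.43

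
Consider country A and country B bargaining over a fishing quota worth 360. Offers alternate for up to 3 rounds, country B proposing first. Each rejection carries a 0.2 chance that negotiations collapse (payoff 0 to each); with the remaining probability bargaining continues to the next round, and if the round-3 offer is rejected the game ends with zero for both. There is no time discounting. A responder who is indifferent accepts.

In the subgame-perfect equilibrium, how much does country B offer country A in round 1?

57.6

Round 3 (country B proposes): rejection yields 0 for country A; country B offers 0 and keeps 360.
Round 2 (country A proposes): rejecting gives country B an expected 0.8 × 360 = 288. Country A offers 288 and keeps 360 − 288 = 72.
Round 1 (country B proposes): rejecting gives country A an expected 0.8 × 72 = 57.6, so country B offers 57.6, keeping 302.4.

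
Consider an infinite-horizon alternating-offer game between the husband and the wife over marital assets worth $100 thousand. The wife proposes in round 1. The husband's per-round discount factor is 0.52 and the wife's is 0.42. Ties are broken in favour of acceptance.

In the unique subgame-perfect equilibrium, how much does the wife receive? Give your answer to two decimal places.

When the wife proposes, the husband accepts any offer worth at least 0.52 times what the husband would get by proposing next round; and vice versa.
This gives x = 100 − 0.52y and y = 100 − 0.42x, where x and y are each side's share when it proposes.
Hence (1 − 0.52·0.42)x = 100(1 − 0.52), i.e. 0.7816·x = 48.
x ≈ 61.4125; the husband's share is 100 − x ≈ 38.5875.

61.41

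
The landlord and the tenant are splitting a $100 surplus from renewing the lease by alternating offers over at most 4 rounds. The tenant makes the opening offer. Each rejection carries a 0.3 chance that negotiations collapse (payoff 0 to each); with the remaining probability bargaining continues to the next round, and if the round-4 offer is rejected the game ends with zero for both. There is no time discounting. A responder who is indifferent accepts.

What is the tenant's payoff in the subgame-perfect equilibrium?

Round 4 (the landlord proposes): the tenant will accept anything ≥ 0, so the landlord offers 0 and keeps 100.
Round 3 (the tenant proposes): rejecting gives the landlord an expected 0.7 × 100 = 70, so the tenant offers 70, keeping 30.
Round 2 (the landlord proposes): rejecting gives the tenant an expected 0.7 × 30 = 21. The landlord offers 21 and keeps 100 − 21 = 79.
Round 1 (the tenant proposes): rejecting gives the landlord an expected 0.7 × 79 = 55.3; the tenant offers that and keeps 44.7.

44.7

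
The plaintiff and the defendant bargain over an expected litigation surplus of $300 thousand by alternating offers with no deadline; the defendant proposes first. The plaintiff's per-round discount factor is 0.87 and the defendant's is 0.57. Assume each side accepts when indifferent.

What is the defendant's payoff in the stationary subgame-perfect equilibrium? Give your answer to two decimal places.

77.37

Let x be the defendant's share when the defendant proposes and y be the plaintiff's share when the plaintiff proposes.
The plaintiff accepts iff offered ≥ 0.87·y, so x = 300 − 0.87y. Symmetrically y = 300 − 0.57x.
Substituting: x = 300 − 0.87(300 − 0.57x), giving x(1 − 0.57·0.87) = 300(1 − 0.87).
So x = 300 × 0.13 / 0.5041 ≈ 77.3656, and the plaintiff receives 300 − x ≈ 222.6344.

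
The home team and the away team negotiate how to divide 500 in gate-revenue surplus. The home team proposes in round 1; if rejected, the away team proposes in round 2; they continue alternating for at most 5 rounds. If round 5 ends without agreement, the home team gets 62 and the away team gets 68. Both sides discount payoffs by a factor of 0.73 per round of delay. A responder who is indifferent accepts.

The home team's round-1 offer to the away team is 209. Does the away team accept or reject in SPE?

Accept

Round 5 (the home team proposes): the away team gets 68 if talks fail, so the home team offers 68 and keeps 432.
Round 4 (the away team proposes): the home team can get 432 next round, worth 0.73 × 432 = 315.36 now; the away team offers that and keeps 184.64.
Round 3 (the home team proposes): the away team can get 184.64 next round, worth 0.73 × 184.64 = 134.7872 now; the home team offers that and keeps 365.2128.
Round 2 (the away team proposes): the home team can get 365.2128 next round, worth 0.73 × 365.2128 = 266.605344 now; the away team offers that and keeps 233.394656.
So by rejecting in round 1, the away team gets 233.394656 next round, worth 0.73 × 233.394656 = 170.37809888 now.
Offer 209 ≥ 170.37809888, so the away team accepts.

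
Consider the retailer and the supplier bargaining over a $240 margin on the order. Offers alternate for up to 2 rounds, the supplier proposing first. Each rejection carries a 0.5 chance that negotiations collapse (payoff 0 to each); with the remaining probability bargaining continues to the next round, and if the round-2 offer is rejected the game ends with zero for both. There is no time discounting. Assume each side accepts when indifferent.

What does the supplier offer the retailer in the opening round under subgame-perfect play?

Round 2 (the retailer proposes): rejection yields 0 for the supplier; the retailer offers 0 and keeps 240.
Round 1 (the supplier proposes): rejecting gives the retailer an expected 0.5 × 240 = 120; the supplier offers that and keeps 120.

120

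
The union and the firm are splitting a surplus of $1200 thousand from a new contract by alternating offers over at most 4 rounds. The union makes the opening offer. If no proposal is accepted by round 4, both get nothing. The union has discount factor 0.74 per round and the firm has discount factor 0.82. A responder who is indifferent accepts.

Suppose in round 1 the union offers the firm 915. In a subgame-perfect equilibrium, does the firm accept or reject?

Round 4 (the firm proposes): rejection yields 0 for the union; the firm offers 0 and keeps 1200.
Round 3 (the union proposes): the firm can get 1200 next round, worth 0.82 × 1200 = 984 now, so the union offers 984, keeping 216.
Round 2 (the firm proposes): the union can get 216 next round, worth 0.74 × 216 = 159.84 now; the firm offers that and keeps 1040.16.
So by rejecting in round 1, the firm gets 1040.16 next round, worth 0.82 × 1040.16 = 852.9312 now.
Offer 915 ≥ 852.9312, so the firm accepts.

Accept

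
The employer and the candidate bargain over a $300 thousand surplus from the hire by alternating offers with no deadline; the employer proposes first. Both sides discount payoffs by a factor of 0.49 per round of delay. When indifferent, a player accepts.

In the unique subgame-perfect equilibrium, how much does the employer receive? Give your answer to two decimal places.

Let x be the employer's share when the employer proposes and y be the candidate's share when the candidate proposes.
The candidate accepts iff offered ≥ 0.49·y, so x = 300 − 0.49y. Symmetrically y = 300 − 0.49x.
Substituting: x = 300 − 0.49(300 − 0.49x), giving x(1 − 0.49·0.49) = 300(1 − 0.49).
So x = 300 × 0.51 / 0.7599 ≈ 201.3423, and the candidate receives 300 − x ≈ 98.6577.

201.34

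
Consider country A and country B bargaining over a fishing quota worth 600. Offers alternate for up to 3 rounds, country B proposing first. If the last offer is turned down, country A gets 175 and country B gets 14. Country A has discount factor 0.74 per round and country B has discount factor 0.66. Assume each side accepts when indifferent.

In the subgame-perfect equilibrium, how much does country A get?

Round 3 (country B proposes): country A gets 175 if talks fail, so country B offers 175 and keeps 425.
Round 2 (country A proposes): country B can get 425 next round, worth 0.66 × 425 = 280.5 now. Country A offers 280.5 and keeps 600 − 280.5 = 319.5.
Round 1 (country B proposes): country A can get 319.5 next round, worth 0.74 × 319.5 = 236.43 now. Country B offers 236.43 and keeps 600 − 236.43 = 363.57.

236.43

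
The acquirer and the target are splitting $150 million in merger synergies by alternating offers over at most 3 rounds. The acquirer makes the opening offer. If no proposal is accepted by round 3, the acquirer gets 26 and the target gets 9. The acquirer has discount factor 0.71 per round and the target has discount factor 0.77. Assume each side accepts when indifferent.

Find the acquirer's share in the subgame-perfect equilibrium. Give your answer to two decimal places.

111.58

Round 3 (the acquirer proposes): the target gets 9 if talks fail, so the acquirer offers 9 and keeps 141.
Round 2 (the target proposes): the acquirer can get 141 next round, worth 0.71 × 141 = 100.11 now; the target offers that and keeps 49.89.
Round 1 (the acquirer proposes): the target can get 49.89 next round, worth 0.77 × 49.89 = 38.4153 now. The acquirer offers 38.4153 and keeps 150 − 38.4153 = 111.5847.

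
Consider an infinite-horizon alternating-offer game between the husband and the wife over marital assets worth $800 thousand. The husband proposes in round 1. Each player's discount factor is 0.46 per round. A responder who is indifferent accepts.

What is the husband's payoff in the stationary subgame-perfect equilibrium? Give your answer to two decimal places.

547.95

In a stationary SPE each proposer offers the other exactly their discounted continuation value.
If the husband keeps x when proposing and the wife keeps y when proposing, then x = 800 − 0.46y and y = 800 − 0.46x.
Solving: x = 800(1 − 0.46) / (1 − 0.46·0.46) = 432 / 0.7884 ≈ 547.9452.
The wife gets 800 − 547.9452 ≈ 252.0548.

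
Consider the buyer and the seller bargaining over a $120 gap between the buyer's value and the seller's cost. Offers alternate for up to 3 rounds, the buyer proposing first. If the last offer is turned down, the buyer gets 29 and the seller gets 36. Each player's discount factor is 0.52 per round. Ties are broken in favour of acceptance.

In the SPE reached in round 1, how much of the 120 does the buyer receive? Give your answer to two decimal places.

By backward induction:
Round 3 (the buyer proposes): the seller gets 36 if talks fail, so the buyer offers 36 and keeps 84.
Round 2 (the seller proposes): the buyer can get 84 next round, worth 0.52 × 84 = 43.68 now, so the seller offers 43.68, keeping 76.32.
Round 1 (the buyer proposes): the seller can get 76.32 next round, worth 0.52 × 76.32 = 39.6864 now, so the buyer offers 39.6864, keeping 80.3136.

80.31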